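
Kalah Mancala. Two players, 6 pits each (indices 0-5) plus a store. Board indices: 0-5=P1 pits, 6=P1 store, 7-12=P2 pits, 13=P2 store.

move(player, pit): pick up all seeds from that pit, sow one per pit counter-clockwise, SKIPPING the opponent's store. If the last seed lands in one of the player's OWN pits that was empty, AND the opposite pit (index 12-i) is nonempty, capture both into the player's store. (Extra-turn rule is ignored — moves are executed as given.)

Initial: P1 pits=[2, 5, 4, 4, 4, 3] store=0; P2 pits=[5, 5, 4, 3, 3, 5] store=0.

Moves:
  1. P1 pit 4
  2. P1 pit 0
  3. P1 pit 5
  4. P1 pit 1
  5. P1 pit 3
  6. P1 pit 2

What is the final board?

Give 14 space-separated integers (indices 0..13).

Move 1: P1 pit4 -> P1=[2,5,4,4,0,4](1) P2=[6,6,4,3,3,5](0)
Move 2: P1 pit0 -> P1=[0,6,5,4,0,4](1) P2=[6,6,4,3,3,5](0)
Move 3: P1 pit5 -> P1=[0,6,5,4,0,0](2) P2=[7,7,5,3,3,5](0)
Move 4: P1 pit1 -> P1=[0,0,6,5,1,1](3) P2=[8,7,5,3,3,5](0)
Move 5: P1 pit3 -> P1=[0,0,6,0,2,2](4) P2=[9,8,5,3,3,5](0)
Move 6: P1 pit2 -> P1=[0,0,0,1,3,3](5) P2=[10,9,5,3,3,5](0)

Answer: 0 0 0 1 3 3 5 10 9 5 3 3 5 0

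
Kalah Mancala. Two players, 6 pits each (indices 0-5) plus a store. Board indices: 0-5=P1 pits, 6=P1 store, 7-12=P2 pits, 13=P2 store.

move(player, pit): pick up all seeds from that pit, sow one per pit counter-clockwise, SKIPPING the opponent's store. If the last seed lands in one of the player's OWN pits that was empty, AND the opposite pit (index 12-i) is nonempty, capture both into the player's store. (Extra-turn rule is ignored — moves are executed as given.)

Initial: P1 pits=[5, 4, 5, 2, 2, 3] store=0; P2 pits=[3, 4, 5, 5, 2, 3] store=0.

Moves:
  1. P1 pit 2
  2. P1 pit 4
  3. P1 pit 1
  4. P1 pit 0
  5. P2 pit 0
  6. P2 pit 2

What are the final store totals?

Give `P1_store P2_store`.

Answer: 2 1

Derivation:
Move 1: P1 pit2 -> P1=[5,4,0,3,3,4](1) P2=[4,4,5,5,2,3](0)
Move 2: P1 pit4 -> P1=[5,4,0,3,0,5](2) P2=[5,4,5,5,2,3](0)
Move 3: P1 pit1 -> P1=[5,0,1,4,1,6](2) P2=[5,4,5,5,2,3](0)
Move 4: P1 pit0 -> P1=[0,1,2,5,2,7](2) P2=[5,4,5,5,2,3](0)
Move 5: P2 pit0 -> P1=[0,1,2,5,2,7](2) P2=[0,5,6,6,3,4](0)
Move 6: P2 pit2 -> P1=[1,2,2,5,2,7](2) P2=[0,5,0,7,4,5](1)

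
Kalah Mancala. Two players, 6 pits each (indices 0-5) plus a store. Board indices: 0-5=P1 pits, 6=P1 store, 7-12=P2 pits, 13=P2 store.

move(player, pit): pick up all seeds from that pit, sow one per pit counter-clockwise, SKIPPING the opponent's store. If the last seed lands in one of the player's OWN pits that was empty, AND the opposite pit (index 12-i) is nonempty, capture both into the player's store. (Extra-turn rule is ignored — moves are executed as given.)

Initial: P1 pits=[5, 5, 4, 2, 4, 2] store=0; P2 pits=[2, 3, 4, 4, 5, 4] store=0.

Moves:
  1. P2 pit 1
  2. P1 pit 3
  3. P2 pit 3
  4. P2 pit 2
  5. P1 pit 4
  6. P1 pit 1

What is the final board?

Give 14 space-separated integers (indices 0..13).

Move 1: P2 pit1 -> P1=[5,5,4,2,4,2](0) P2=[2,0,5,5,6,4](0)
Move 2: P1 pit3 -> P1=[5,5,4,0,5,3](0) P2=[2,0,5,5,6,4](0)
Move 3: P2 pit3 -> P1=[6,6,4,0,5,3](0) P2=[2,0,5,0,7,5](1)
Move 4: P2 pit2 -> P1=[7,6,4,0,5,3](0) P2=[2,0,0,1,8,6](2)
Move 5: P1 pit4 -> P1=[7,6,4,0,0,4](1) P2=[3,1,1,1,8,6](2)
Move 6: P1 pit1 -> P1=[7,0,5,1,1,5](2) P2=[4,1,1,1,8,6](2)

Answer: 7 0 5 1 1 5 2 4 1 1 1 8 6 2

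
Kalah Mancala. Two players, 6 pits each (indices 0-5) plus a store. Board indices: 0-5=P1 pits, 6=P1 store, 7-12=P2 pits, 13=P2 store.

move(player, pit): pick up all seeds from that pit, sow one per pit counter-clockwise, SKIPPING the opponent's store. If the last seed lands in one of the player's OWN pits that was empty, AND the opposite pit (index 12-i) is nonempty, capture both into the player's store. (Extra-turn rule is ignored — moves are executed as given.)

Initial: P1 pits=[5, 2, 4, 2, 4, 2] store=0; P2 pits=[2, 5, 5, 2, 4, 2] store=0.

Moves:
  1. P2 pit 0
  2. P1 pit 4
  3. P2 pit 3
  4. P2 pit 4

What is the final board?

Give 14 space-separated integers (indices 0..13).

Move 1: P2 pit0 -> P1=[5,2,4,2,4,2](0) P2=[0,6,6,2,4,2](0)
Move 2: P1 pit4 -> P1=[5,2,4,2,0,3](1) P2=[1,7,6,2,4,2](0)
Move 3: P2 pit3 -> P1=[5,2,4,2,0,3](1) P2=[1,7,6,0,5,3](0)
Move 4: P2 pit4 -> P1=[6,3,5,2,0,3](1) P2=[1,7,6,0,0,4](1)

Answer: 6 3 5 2 0 3 1 1 7 6 0 0 4 1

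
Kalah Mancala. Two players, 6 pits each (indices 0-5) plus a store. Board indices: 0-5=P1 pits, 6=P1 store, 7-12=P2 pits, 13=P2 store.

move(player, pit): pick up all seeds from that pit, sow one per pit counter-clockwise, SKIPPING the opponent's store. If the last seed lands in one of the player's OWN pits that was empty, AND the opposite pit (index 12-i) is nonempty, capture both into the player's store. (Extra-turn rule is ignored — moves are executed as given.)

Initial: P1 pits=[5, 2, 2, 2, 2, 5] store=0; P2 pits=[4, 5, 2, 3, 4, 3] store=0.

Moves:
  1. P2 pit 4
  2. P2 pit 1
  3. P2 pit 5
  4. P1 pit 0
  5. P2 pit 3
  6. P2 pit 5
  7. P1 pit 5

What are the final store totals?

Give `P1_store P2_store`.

Move 1: P2 pit4 -> P1=[6,3,2,2,2,5](0) P2=[4,5,2,3,0,4](1)
Move 2: P2 pit1 -> P1=[6,3,2,2,2,5](0) P2=[4,0,3,4,1,5](2)
Move 3: P2 pit5 -> P1=[7,4,3,3,2,5](0) P2=[4,0,3,4,1,0](3)
Move 4: P1 pit0 -> P1=[0,5,4,4,3,6](1) P2=[5,0,3,4,1,0](3)
Move 5: P2 pit3 -> P1=[1,5,4,4,3,6](1) P2=[5,0,3,0,2,1](4)
Move 6: P2 pit5 -> P1=[1,5,4,4,3,6](1) P2=[5,0,3,0,2,0](5)
Move 7: P1 pit5 -> P1=[1,5,4,4,3,0](2) P2=[6,1,4,1,3,0](5)

Answer: 2 5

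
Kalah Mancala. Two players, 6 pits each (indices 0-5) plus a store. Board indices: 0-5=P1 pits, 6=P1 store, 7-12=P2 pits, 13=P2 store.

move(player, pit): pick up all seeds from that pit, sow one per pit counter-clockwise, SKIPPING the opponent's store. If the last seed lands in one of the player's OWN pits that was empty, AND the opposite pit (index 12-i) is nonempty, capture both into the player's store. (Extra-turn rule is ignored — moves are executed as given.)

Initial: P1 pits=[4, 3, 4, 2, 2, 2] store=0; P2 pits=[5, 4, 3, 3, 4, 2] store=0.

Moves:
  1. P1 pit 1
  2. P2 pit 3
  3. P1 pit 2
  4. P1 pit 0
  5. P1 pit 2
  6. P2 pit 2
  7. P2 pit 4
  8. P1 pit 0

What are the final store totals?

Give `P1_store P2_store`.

Answer: 1 2

Derivation:
Move 1: P1 pit1 -> P1=[4,0,5,3,3,2](0) P2=[5,4,3,3,4,2](0)
Move 2: P2 pit3 -> P1=[4,0,5,3,3,2](0) P2=[5,4,3,0,5,3](1)
Move 3: P1 pit2 -> P1=[4,0,0,4,4,3](1) P2=[6,4,3,0,5,3](1)
Move 4: P1 pit0 -> P1=[0,1,1,5,5,3](1) P2=[6,4,3,0,5,3](1)
Move 5: P1 pit2 -> P1=[0,1,0,6,5,3](1) P2=[6,4,3,0,5,3](1)
Move 6: P2 pit2 -> P1=[0,1,0,6,5,3](1) P2=[6,4,0,1,6,4](1)
Move 7: P2 pit4 -> P1=[1,2,1,7,5,3](1) P2=[6,4,0,1,0,5](2)
Move 8: P1 pit0 -> P1=[0,3,1,7,5,3](1) P2=[6,4,0,1,0,5](2)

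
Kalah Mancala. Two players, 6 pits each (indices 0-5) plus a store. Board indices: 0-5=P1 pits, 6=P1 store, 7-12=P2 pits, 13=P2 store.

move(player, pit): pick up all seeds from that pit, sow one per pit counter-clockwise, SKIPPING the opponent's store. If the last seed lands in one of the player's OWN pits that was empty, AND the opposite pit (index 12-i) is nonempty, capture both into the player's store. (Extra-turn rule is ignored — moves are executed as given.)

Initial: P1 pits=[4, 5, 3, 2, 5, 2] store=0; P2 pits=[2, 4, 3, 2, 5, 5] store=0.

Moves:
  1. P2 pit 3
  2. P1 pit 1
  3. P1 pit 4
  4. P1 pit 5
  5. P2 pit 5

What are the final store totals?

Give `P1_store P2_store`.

Move 1: P2 pit3 -> P1=[4,5,3,2,5,2](0) P2=[2,4,3,0,6,6](0)
Move 2: P1 pit1 -> P1=[4,0,4,3,6,3](1) P2=[2,4,3,0,6,6](0)
Move 3: P1 pit4 -> P1=[4,0,4,3,0,4](2) P2=[3,5,4,1,6,6](0)
Move 4: P1 pit5 -> P1=[4,0,4,3,0,0](3) P2=[4,6,5,1,6,6](0)
Move 5: P2 pit5 -> P1=[5,1,5,4,1,0](3) P2=[4,6,5,1,6,0](1)

Answer: 3 1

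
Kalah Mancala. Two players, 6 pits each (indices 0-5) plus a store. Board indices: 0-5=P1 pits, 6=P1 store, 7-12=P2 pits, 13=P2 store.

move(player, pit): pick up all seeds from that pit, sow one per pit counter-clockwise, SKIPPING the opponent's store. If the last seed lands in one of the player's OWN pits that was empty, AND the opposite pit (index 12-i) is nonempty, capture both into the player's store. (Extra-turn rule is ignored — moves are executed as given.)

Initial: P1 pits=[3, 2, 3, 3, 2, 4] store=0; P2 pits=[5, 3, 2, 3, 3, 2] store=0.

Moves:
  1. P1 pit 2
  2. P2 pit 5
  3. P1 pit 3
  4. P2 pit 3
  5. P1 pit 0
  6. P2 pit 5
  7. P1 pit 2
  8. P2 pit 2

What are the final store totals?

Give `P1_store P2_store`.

Move 1: P1 pit2 -> P1=[3,2,0,4,3,5](0) P2=[5,3,2,3,3,2](0)
Move 2: P2 pit5 -> P1=[4,2,0,4,3,5](0) P2=[5,3,2,3,3,0](1)
Move 3: P1 pit3 -> P1=[4,2,0,0,4,6](1) P2=[6,3,2,3,3,0](1)
Move 4: P2 pit3 -> P1=[4,2,0,0,4,6](1) P2=[6,3,2,0,4,1](2)
Move 5: P1 pit0 -> P1=[0,3,1,1,5,6](1) P2=[6,3,2,0,4,1](2)
Move 6: P2 pit5 -> P1=[0,3,1,1,5,6](1) P2=[6,3,2,0,4,0](3)
Move 7: P1 pit2 -> P1=[0,3,0,2,5,6](1) P2=[6,3,2,0,4,0](3)
Move 8: P2 pit2 -> P1=[0,3,0,2,5,6](1) P2=[6,3,0,1,5,0](3)

Answer: 1 3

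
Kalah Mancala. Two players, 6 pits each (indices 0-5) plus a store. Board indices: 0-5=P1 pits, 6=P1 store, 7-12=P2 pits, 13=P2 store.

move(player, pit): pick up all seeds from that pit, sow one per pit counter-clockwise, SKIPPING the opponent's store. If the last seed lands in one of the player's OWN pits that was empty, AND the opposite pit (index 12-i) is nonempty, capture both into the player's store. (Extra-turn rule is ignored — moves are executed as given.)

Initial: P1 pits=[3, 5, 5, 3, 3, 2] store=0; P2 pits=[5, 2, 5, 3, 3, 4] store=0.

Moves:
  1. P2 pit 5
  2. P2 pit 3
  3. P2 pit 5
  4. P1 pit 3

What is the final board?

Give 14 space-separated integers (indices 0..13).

Move 1: P2 pit5 -> P1=[4,6,6,3,3,2](0) P2=[5,2,5,3,3,0](1)
Move 2: P2 pit3 -> P1=[4,6,6,3,3,2](0) P2=[5,2,5,0,4,1](2)
Move 3: P2 pit5 -> P1=[4,6,6,3,3,2](0) P2=[5,2,5,0,4,0](3)
Move 4: P1 pit3 -> P1=[4,6,6,0,4,3](1) P2=[5,2,5,0,4,0](3)

Answer: 4 6 6 0 4 3 1 5 2 5 0 4 0 3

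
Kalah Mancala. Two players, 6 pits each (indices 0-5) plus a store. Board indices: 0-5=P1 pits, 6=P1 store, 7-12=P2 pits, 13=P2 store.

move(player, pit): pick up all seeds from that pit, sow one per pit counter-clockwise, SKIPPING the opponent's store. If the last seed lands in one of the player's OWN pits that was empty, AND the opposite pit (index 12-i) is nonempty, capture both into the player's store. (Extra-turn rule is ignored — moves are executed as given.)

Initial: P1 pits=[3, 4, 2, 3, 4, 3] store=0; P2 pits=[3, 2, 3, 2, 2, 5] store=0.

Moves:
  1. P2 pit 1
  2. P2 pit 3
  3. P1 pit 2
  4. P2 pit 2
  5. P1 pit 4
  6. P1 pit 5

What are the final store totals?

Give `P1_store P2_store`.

Answer: 2 2

Derivation:
Move 1: P2 pit1 -> P1=[3,4,2,3,4,3](0) P2=[3,0,4,3,2,5](0)
Move 2: P2 pit3 -> P1=[3,4,2,3,4,3](0) P2=[3,0,4,0,3,6](1)
Move 3: P1 pit2 -> P1=[3,4,0,4,5,3](0) P2=[3,0,4,0,3,6](1)
Move 4: P2 pit2 -> P1=[3,4,0,4,5,3](0) P2=[3,0,0,1,4,7](2)
Move 5: P1 pit4 -> P1=[3,4,0,4,0,4](1) P2=[4,1,1,1,4,7](2)
Move 6: P1 pit5 -> P1=[3,4,0,4,0,0](2) P2=[5,2,2,1,4,7](2)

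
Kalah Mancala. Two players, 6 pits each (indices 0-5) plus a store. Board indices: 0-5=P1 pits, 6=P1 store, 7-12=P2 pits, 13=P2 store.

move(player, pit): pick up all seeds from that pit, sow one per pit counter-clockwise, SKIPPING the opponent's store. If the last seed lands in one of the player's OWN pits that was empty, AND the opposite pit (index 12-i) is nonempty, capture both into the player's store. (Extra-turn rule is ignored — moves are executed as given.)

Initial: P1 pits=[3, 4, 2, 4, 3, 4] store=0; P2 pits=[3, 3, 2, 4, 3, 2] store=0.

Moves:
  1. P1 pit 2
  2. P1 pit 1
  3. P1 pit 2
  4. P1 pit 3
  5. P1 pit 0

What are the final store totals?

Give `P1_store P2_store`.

Answer: 5 0

Derivation:
Move 1: P1 pit2 -> P1=[3,4,0,5,4,4](0) P2=[3,3,2,4,3,2](0)
Move 2: P1 pit1 -> P1=[3,0,1,6,5,5](0) P2=[3,3,2,4,3,2](0)
Move 3: P1 pit2 -> P1=[3,0,0,7,5,5](0) P2=[3,3,2,4,3,2](0)
Move 4: P1 pit3 -> P1=[3,0,0,0,6,6](1) P2=[4,4,3,5,3,2](0)
Move 5: P1 pit0 -> P1=[0,1,1,0,6,6](5) P2=[4,4,0,5,3,2](0)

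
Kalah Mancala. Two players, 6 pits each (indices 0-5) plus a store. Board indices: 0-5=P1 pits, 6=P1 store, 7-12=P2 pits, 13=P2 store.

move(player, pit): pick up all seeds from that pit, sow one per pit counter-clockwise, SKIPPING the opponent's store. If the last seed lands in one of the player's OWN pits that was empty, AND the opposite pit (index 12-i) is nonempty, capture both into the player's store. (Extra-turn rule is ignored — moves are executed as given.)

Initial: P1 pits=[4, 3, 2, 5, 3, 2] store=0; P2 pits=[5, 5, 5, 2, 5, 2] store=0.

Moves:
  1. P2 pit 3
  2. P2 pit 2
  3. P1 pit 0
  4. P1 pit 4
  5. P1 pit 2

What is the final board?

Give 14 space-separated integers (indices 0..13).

Move 1: P2 pit3 -> P1=[4,3,2,5,3,2](0) P2=[5,5,5,0,6,3](0)
Move 2: P2 pit2 -> P1=[5,3,2,5,3,2](0) P2=[5,5,0,1,7,4](1)
Move 3: P1 pit0 -> P1=[0,4,3,6,4,3](0) P2=[5,5,0,1,7,4](1)
Move 4: P1 pit4 -> P1=[0,4,3,6,0,4](1) P2=[6,6,0,1,7,4](1)
Move 5: P1 pit2 -> P1=[0,4,0,7,1,5](1) P2=[6,6,0,1,7,4](1)

Answer: 0 4 0 7 1 5 1 6 6 0 1 7 4 1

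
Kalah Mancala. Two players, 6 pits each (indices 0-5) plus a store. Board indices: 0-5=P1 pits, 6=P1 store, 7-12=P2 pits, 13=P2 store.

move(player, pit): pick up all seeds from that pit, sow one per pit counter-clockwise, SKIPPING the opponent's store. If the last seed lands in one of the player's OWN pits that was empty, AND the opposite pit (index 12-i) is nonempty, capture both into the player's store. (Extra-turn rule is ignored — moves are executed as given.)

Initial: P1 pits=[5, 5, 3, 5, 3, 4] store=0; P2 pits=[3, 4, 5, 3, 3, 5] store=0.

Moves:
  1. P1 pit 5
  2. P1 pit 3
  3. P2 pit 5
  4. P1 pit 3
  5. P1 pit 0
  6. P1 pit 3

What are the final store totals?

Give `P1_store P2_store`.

Answer: 3 1

Derivation:
Move 1: P1 pit5 -> P1=[5,5,3,5,3,0](1) P2=[4,5,6,3,3,5](0)
Move 2: P1 pit3 -> P1=[5,5,3,0,4,1](2) P2=[5,6,6,3,3,5](0)
Move 3: P2 pit5 -> P1=[6,6,4,1,4,1](2) P2=[5,6,6,3,3,0](1)
Move 4: P1 pit3 -> P1=[6,6,4,0,5,1](2) P2=[5,6,6,3,3,0](1)
Move 5: P1 pit0 -> P1=[0,7,5,1,6,2](3) P2=[5,6,6,3,3,0](1)
Move 6: P1 pit3 -> P1=[0,7,5,0,7,2](3) P2=[5,6,6,3,3,0](1)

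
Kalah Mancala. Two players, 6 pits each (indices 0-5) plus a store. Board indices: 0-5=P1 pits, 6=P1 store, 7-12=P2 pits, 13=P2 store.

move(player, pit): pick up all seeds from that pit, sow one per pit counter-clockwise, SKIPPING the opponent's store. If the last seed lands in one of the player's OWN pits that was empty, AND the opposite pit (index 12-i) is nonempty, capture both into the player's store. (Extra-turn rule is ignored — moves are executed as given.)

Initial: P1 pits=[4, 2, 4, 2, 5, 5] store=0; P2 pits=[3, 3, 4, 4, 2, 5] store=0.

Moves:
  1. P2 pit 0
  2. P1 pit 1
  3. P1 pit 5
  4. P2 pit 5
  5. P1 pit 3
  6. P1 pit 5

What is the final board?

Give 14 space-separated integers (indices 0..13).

Answer: 5 1 6 0 6 0 3 2 5 6 6 2 0 1

Derivation:
Move 1: P2 pit0 -> P1=[4,2,4,2,5,5](0) P2=[0,4,5,5,2,5](0)
Move 2: P1 pit1 -> P1=[4,0,5,3,5,5](0) P2=[0,4,5,5,2,5](0)
Move 3: P1 pit5 -> P1=[4,0,5,3,5,0](1) P2=[1,5,6,6,2,5](0)
Move 4: P2 pit5 -> P1=[5,1,6,4,5,0](1) P2=[1,5,6,6,2,0](1)
Move 5: P1 pit3 -> P1=[5,1,6,0,6,1](2) P2=[2,5,6,6,2,0](1)
Move 6: P1 pit5 -> P1=[5,1,6,0,6,0](3) P2=[2,5,6,6,2,0](1)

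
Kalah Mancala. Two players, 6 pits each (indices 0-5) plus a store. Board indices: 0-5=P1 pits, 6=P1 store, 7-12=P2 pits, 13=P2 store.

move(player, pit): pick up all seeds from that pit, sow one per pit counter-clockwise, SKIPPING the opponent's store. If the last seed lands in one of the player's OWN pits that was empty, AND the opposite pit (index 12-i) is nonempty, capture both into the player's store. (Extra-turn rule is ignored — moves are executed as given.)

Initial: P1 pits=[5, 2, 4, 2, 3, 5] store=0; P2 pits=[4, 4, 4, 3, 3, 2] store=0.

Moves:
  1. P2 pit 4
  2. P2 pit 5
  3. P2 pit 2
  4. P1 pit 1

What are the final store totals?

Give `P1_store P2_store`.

Move 1: P2 pit4 -> P1=[6,2,4,2,3,5](0) P2=[4,4,4,3,0,3](1)
Move 2: P2 pit5 -> P1=[7,3,4,2,3,5](0) P2=[4,4,4,3,0,0](2)
Move 3: P2 pit2 -> P1=[7,3,4,2,3,5](0) P2=[4,4,0,4,1,1](3)
Move 4: P1 pit1 -> P1=[7,0,5,3,4,5](0) P2=[4,4,0,4,1,1](3)

Answer: 0 3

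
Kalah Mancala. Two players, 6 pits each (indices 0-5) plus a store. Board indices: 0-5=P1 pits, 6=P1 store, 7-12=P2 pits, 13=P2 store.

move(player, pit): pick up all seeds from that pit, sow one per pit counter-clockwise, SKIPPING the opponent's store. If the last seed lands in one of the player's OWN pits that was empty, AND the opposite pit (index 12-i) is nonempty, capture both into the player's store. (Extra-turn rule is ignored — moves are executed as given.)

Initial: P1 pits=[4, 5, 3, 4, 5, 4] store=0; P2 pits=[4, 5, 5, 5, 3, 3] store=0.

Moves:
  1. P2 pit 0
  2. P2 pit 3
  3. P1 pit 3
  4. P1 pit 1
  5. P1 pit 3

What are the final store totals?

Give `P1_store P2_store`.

Answer: 2 1

Derivation:
Move 1: P2 pit0 -> P1=[4,5,3,4,5,4](0) P2=[0,6,6,6,4,3](0)
Move 2: P2 pit3 -> P1=[5,6,4,4,5,4](0) P2=[0,6,6,0,5,4](1)
Move 3: P1 pit3 -> P1=[5,6,4,0,6,5](1) P2=[1,6,6,0,5,4](1)
Move 4: P1 pit1 -> P1=[5,0,5,1,7,6](2) P2=[2,6,6,0,5,4](1)
Move 5: P1 pit3 -> P1=[5,0,5,0,8,6](2) P2=[2,6,6,0,5,4](1)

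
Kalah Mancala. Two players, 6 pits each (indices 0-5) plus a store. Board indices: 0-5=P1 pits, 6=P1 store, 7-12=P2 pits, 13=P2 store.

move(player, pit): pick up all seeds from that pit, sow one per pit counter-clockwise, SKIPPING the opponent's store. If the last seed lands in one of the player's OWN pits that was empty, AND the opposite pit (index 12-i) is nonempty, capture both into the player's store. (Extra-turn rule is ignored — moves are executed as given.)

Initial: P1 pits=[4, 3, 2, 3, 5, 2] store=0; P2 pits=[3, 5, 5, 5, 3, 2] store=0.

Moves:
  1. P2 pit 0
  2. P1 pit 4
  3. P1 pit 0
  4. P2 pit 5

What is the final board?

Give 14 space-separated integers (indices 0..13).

Answer: 1 4 3 4 0 3 9 1 0 7 6 3 0 1

Derivation:
Move 1: P2 pit0 -> P1=[4,3,2,3,5,2](0) P2=[0,6,6,6,3,2](0)
Move 2: P1 pit4 -> P1=[4,3,2,3,0,3](1) P2=[1,7,7,6,3,2](0)
Move 3: P1 pit0 -> P1=[0,4,3,4,0,3](9) P2=[1,0,7,6,3,2](0)
Move 4: P2 pit5 -> P1=[1,4,3,4,0,3](9) P2=[1,0,7,6,3,0](1)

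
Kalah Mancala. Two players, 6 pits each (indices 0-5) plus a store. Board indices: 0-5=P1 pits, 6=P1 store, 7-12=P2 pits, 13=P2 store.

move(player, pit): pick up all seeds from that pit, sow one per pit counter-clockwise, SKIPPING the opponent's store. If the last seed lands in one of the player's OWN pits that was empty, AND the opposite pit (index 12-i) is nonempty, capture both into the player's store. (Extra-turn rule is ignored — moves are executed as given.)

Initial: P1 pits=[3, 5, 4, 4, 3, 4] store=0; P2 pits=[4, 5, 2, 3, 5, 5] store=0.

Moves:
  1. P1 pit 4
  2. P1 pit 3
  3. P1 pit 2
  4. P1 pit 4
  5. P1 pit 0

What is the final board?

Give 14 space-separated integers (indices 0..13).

Answer: 0 6 1 2 0 8 4 6 5 2 3 5 5 0

Derivation:
Move 1: P1 pit4 -> P1=[3,5,4,4,0,5](1) P2=[5,5,2,3,5,5](0)
Move 2: P1 pit3 -> P1=[3,5,4,0,1,6](2) P2=[6,5,2,3,5,5](0)
Move 3: P1 pit2 -> P1=[3,5,0,1,2,7](3) P2=[6,5,2,3,5,5](0)
Move 4: P1 pit4 -> P1=[3,5,0,1,0,8](4) P2=[6,5,2,3,5,5](0)
Move 5: P1 pit0 -> P1=[0,6,1,2,0,8](4) P2=[6,5,2,3,5,5](0)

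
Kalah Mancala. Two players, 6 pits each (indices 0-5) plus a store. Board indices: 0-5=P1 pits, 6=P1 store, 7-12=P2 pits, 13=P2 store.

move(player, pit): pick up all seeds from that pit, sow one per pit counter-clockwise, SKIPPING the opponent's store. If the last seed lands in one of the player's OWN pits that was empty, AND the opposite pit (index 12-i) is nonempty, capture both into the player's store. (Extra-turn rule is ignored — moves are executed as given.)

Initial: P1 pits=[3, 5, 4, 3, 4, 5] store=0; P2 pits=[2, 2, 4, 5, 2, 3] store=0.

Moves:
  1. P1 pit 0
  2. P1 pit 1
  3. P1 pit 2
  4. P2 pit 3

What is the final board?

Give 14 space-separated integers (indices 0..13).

Answer: 1 1 0 6 6 7 2 4 3 4 0 3 4 1

Derivation:
Move 1: P1 pit0 -> P1=[0,6,5,4,4,5](0) P2=[2,2,4,5,2,3](0)
Move 2: P1 pit1 -> P1=[0,0,6,5,5,6](1) P2=[3,2,4,5,2,3](0)
Move 3: P1 pit2 -> P1=[0,0,0,6,6,7](2) P2=[4,3,4,5,2,3](0)
Move 4: P2 pit3 -> P1=[1,1,0,6,6,7](2) P2=[4,3,4,0,3,4](1)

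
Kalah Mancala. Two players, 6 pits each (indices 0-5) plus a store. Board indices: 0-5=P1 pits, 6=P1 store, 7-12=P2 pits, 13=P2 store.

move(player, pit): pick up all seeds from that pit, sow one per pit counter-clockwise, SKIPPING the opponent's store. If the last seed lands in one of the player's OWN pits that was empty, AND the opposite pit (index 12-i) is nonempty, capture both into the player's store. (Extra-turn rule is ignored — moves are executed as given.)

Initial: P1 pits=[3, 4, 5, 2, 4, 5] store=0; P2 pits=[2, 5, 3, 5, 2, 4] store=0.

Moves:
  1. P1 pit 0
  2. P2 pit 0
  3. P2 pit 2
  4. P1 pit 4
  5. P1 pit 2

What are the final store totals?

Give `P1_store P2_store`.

Answer: 2 1

Derivation:
Move 1: P1 pit0 -> P1=[0,5,6,3,4,5](0) P2=[2,5,3,5,2,4](0)
Move 2: P2 pit0 -> P1=[0,5,6,3,4,5](0) P2=[0,6,4,5,2,4](0)
Move 3: P2 pit2 -> P1=[0,5,6,3,4,5](0) P2=[0,6,0,6,3,5](1)
Move 4: P1 pit4 -> P1=[0,5,6,3,0,6](1) P2=[1,7,0,6,3,5](1)
Move 5: P1 pit2 -> P1=[0,5,0,4,1,7](2) P2=[2,8,0,6,3,5](1)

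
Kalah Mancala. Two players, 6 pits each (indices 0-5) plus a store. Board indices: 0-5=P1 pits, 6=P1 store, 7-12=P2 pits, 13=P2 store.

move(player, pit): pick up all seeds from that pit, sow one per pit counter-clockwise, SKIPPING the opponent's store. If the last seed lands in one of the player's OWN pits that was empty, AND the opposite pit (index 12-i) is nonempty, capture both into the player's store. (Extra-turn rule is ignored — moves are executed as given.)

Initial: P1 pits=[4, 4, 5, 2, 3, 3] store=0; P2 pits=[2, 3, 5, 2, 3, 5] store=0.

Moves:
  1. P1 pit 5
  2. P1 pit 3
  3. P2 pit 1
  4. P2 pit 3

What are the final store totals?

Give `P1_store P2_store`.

Answer: 5 1

Derivation:
Move 1: P1 pit5 -> P1=[4,4,5,2,3,0](1) P2=[3,4,5,2,3,5](0)
Move 2: P1 pit3 -> P1=[4,4,5,0,4,0](5) P2=[0,4,5,2,3,5](0)
Move 3: P2 pit1 -> P1=[4,4,5,0,4,0](5) P2=[0,0,6,3,4,6](0)
Move 4: P2 pit3 -> P1=[4,4,5,0,4,0](5) P2=[0,0,6,0,5,7](1)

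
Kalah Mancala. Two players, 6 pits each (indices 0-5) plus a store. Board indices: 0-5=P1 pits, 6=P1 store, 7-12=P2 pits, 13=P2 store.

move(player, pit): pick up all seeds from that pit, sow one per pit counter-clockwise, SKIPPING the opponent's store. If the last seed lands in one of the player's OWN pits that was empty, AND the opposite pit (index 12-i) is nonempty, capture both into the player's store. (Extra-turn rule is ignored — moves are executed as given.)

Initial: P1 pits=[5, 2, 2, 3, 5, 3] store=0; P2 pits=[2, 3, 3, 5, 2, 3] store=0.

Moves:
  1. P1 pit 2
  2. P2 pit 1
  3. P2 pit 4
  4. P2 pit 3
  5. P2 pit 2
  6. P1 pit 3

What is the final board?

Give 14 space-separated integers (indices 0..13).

Answer: 7 3 1 0 7 4 1 3 0 0 1 2 6 3

Derivation:
Move 1: P1 pit2 -> P1=[5,2,0,4,6,3](0) P2=[2,3,3,5,2,3](0)
Move 2: P2 pit1 -> P1=[5,2,0,4,6,3](0) P2=[2,0,4,6,3,3](0)
Move 3: P2 pit4 -> P1=[6,2,0,4,6,3](0) P2=[2,0,4,6,0,4](1)
Move 4: P2 pit3 -> P1=[7,3,1,4,6,3](0) P2=[2,0,4,0,1,5](2)
Move 5: P2 pit2 -> P1=[7,3,1,4,6,3](0) P2=[2,0,0,1,2,6](3)
Move 6: P1 pit3 -> P1=[7,3,1,0,7,4](1) P2=[3,0,0,1,2,6](3)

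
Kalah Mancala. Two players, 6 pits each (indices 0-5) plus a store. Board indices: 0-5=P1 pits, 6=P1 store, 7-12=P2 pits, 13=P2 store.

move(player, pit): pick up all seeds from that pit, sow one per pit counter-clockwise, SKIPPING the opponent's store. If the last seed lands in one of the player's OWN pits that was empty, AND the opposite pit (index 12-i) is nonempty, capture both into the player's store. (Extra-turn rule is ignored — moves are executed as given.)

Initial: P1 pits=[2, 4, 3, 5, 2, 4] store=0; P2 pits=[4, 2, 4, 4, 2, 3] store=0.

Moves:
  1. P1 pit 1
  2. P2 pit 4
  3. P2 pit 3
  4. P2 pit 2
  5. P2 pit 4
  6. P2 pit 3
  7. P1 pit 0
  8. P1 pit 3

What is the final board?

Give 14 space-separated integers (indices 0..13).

Move 1: P1 pit1 -> P1=[2,0,4,6,3,5](0) P2=[4,2,4,4,2,3](0)
Move 2: P2 pit4 -> P1=[2,0,4,6,3,5](0) P2=[4,2,4,4,0,4](1)
Move 3: P2 pit3 -> P1=[3,0,4,6,3,5](0) P2=[4,2,4,0,1,5](2)
Move 4: P2 pit2 -> P1=[3,0,4,6,3,5](0) P2=[4,2,0,1,2,6](3)
Move 5: P2 pit4 -> P1=[3,0,4,6,3,5](0) P2=[4,2,0,1,0,7](4)
Move 6: P2 pit3 -> P1=[3,0,4,6,3,5](0) P2=[4,2,0,0,1,7](4)
Move 7: P1 pit0 -> P1=[0,1,5,7,3,5](0) P2=[4,2,0,0,1,7](4)
Move 8: P1 pit3 -> P1=[0,1,5,0,4,6](1) P2=[5,3,1,1,1,7](4)

Answer: 0 1 5 0 4 6 1 5 3 1 1 1 7 4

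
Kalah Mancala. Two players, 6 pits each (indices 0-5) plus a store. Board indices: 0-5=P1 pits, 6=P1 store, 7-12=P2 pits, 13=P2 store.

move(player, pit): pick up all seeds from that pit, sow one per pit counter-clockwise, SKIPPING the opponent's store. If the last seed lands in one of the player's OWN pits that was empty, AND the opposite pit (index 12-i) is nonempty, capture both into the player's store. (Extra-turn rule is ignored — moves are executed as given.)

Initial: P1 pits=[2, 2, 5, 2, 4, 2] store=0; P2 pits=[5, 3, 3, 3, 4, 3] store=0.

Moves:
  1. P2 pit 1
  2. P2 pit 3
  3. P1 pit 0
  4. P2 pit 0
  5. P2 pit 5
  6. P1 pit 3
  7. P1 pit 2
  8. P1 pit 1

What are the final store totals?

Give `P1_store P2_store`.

Answer: 2 2

Derivation:
Move 1: P2 pit1 -> P1=[2,2,5,2,4,2](0) P2=[5,0,4,4,5,3](0)
Move 2: P2 pit3 -> P1=[3,2,5,2,4,2](0) P2=[5,0,4,0,6,4](1)
Move 3: P1 pit0 -> P1=[0,3,6,3,4,2](0) P2=[5,0,4,0,6,4](1)
Move 4: P2 pit0 -> P1=[0,3,6,3,4,2](0) P2=[0,1,5,1,7,5](1)
Move 5: P2 pit5 -> P1=[1,4,7,4,4,2](0) P2=[0,1,5,1,7,0](2)
Move 6: P1 pit3 -> P1=[1,4,7,0,5,3](1) P2=[1,1,5,1,7,0](2)
Move 7: P1 pit2 -> P1=[1,4,0,1,6,4](2) P2=[2,2,6,1,7,0](2)
Move 8: P1 pit1 -> P1=[1,0,1,2,7,5](2) P2=[2,2,6,1,7,0](2)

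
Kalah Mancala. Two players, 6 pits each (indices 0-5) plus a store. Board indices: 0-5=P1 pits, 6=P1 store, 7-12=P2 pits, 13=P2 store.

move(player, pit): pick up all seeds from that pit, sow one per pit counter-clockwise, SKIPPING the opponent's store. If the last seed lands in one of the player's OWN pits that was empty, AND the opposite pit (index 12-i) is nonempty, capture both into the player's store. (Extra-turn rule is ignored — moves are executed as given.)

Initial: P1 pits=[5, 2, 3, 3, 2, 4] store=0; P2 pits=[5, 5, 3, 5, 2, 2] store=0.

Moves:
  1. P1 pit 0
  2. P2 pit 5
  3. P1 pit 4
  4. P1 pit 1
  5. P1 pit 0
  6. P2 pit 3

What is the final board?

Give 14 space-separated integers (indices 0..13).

Move 1: P1 pit0 -> P1=[0,3,4,4,3,5](0) P2=[5,5,3,5,2,2](0)
Move 2: P2 pit5 -> P1=[1,3,4,4,3,5](0) P2=[5,5,3,5,2,0](1)
Move 3: P1 pit4 -> P1=[1,3,4,4,0,6](1) P2=[6,5,3,5,2,0](1)
Move 4: P1 pit1 -> P1=[1,0,5,5,0,6](7) P2=[6,0,3,5,2,0](1)
Move 5: P1 pit0 -> P1=[0,0,5,5,0,6](10) P2=[6,0,3,5,0,0](1)
Move 6: P2 pit3 -> P1=[1,1,5,5,0,6](10) P2=[6,0,3,0,1,1](2)

Answer: 1 1 5 5 0 6 10 6 0 3 0 1 1 2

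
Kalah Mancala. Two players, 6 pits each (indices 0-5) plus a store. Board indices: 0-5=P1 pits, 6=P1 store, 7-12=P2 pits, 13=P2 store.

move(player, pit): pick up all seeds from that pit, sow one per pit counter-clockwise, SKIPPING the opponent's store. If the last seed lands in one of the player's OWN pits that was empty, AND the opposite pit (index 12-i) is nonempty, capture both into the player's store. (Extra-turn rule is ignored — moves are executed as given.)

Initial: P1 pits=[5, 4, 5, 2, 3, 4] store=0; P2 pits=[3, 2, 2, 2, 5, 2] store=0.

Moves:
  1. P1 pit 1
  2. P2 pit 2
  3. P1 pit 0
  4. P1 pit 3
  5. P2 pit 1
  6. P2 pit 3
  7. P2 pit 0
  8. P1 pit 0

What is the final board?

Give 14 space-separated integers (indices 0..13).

Answer: 0 2 7 0 6 7 1 0 1 2 1 8 3 1

Derivation:
Move 1: P1 pit1 -> P1=[5,0,6,3,4,5](0) P2=[3,2,2,2,5,2](0)
Move 2: P2 pit2 -> P1=[5,0,6,3,4,5](0) P2=[3,2,0,3,6,2](0)
Move 3: P1 pit0 -> P1=[0,1,7,4,5,6](0) P2=[3,2,0,3,6,2](0)
Move 4: P1 pit3 -> P1=[0,1,7,0,6,7](1) P2=[4,2,0,3,6,2](0)
Move 5: P2 pit1 -> P1=[0,1,7,0,6,7](1) P2=[4,0,1,4,6,2](0)
Move 6: P2 pit3 -> P1=[1,1,7,0,6,7](1) P2=[4,0,1,0,7,3](1)
Move 7: P2 pit0 -> P1=[1,1,7,0,6,7](1) P2=[0,1,2,1,8,3](1)
Move 8: P1 pit0 -> P1=[0,2,7,0,6,7](1) P2=[0,1,2,1,8,3](1)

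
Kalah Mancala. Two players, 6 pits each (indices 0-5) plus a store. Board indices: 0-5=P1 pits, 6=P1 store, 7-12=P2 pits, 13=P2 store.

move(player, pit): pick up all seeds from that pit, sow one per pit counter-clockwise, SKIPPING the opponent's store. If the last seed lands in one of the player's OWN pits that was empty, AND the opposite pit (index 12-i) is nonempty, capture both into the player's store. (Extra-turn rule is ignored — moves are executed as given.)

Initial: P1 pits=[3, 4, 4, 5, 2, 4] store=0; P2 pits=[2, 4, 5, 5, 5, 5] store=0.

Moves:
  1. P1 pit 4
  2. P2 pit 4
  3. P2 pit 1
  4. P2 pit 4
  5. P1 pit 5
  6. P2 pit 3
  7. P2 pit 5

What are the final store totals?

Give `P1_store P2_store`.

Answer: 2 3

Derivation:
Move 1: P1 pit4 -> P1=[3,4,4,5,0,5](1) P2=[2,4,5,5,5,5](0)
Move 2: P2 pit4 -> P1=[4,5,5,5,0,5](1) P2=[2,4,5,5,0,6](1)
Move 3: P2 pit1 -> P1=[4,5,5,5,0,5](1) P2=[2,0,6,6,1,7](1)
Move 4: P2 pit4 -> P1=[4,5,5,5,0,5](1) P2=[2,0,6,6,0,8](1)
Move 5: P1 pit5 -> P1=[4,5,5,5,0,0](2) P2=[3,1,7,7,0,8](1)
Move 6: P2 pit3 -> P1=[5,6,6,6,0,0](2) P2=[3,1,7,0,1,9](2)
Move 7: P2 pit5 -> P1=[6,7,7,7,1,1](2) P2=[4,2,7,0,1,0](3)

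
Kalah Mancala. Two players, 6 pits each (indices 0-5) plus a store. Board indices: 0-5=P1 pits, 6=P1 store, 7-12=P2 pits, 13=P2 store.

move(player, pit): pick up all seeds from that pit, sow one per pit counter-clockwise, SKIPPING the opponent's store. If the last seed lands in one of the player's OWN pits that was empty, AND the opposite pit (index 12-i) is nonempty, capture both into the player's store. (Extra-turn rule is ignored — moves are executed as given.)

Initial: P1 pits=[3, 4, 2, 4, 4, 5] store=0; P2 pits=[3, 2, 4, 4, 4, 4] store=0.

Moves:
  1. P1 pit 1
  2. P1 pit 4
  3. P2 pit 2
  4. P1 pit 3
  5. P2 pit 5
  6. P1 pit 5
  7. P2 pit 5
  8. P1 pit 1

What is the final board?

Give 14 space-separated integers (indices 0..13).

Answer: 6 0 5 1 1 0 3 6 5 1 6 6 0 3

Derivation:
Move 1: P1 pit1 -> P1=[3,0,3,5,5,6](0) P2=[3,2,4,4,4,4](0)
Move 2: P1 pit4 -> P1=[3,0,3,5,0,7](1) P2=[4,3,5,4,4,4](0)
Move 3: P2 pit2 -> P1=[4,0,3,5,0,7](1) P2=[4,3,0,5,5,5](1)
Move 4: P1 pit3 -> P1=[4,0,3,0,1,8](2) P2=[5,4,0,5,5,5](1)
Move 5: P2 pit5 -> P1=[5,1,4,1,1,8](2) P2=[5,4,0,5,5,0](2)
Move 6: P1 pit5 -> P1=[6,1,4,1,1,0](3) P2=[6,5,1,6,6,1](2)
Move 7: P2 pit5 -> P1=[6,1,4,1,1,0](3) P2=[6,5,1,6,6,0](3)
Move 8: P1 pit1 -> P1=[6,0,5,1,1,0](3) P2=[6,5,1,6,6,0](3)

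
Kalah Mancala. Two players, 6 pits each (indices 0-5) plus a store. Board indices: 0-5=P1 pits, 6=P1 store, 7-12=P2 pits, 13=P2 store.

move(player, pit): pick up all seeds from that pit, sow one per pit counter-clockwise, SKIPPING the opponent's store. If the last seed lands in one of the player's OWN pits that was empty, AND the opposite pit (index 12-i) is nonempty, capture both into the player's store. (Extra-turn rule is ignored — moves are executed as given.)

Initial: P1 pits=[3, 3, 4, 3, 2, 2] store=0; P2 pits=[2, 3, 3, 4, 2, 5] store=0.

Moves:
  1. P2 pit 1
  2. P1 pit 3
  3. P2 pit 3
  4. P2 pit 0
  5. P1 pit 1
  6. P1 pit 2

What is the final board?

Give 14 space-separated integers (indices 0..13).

Move 1: P2 pit1 -> P1=[3,3,4,3,2,2](0) P2=[2,0,4,5,3,5](0)
Move 2: P1 pit3 -> P1=[3,3,4,0,3,3](1) P2=[2,0,4,5,3,5](0)
Move 3: P2 pit3 -> P1=[4,4,4,0,3,3](1) P2=[2,0,4,0,4,6](1)
Move 4: P2 pit0 -> P1=[4,4,4,0,3,3](1) P2=[0,1,5,0,4,6](1)
Move 5: P1 pit1 -> P1=[4,0,5,1,4,4](1) P2=[0,1,5,0,4,6](1)
Move 6: P1 pit2 -> P1=[4,0,0,2,5,5](2) P2=[1,1,5,0,4,6](1)

Answer: 4 0 0 2 5 5 2 1 1 5 0 4 6 1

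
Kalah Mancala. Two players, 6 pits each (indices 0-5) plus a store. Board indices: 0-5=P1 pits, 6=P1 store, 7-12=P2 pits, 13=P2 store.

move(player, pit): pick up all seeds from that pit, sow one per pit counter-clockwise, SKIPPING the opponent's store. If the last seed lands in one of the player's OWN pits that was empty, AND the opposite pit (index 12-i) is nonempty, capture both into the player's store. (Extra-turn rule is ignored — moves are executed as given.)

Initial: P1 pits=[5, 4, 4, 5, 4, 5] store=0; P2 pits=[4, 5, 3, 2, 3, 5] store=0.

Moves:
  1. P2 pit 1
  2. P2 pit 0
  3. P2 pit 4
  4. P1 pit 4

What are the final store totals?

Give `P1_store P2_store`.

Answer: 1 2

Derivation:
Move 1: P2 pit1 -> P1=[5,4,4,5,4,5](0) P2=[4,0,4,3,4,6](1)
Move 2: P2 pit0 -> P1=[5,4,4,5,4,5](0) P2=[0,1,5,4,5,6](1)
Move 3: P2 pit4 -> P1=[6,5,5,5,4,5](0) P2=[0,1,5,4,0,7](2)
Move 4: P1 pit4 -> P1=[6,5,5,5,0,6](1) P2=[1,2,5,4,0,7](2)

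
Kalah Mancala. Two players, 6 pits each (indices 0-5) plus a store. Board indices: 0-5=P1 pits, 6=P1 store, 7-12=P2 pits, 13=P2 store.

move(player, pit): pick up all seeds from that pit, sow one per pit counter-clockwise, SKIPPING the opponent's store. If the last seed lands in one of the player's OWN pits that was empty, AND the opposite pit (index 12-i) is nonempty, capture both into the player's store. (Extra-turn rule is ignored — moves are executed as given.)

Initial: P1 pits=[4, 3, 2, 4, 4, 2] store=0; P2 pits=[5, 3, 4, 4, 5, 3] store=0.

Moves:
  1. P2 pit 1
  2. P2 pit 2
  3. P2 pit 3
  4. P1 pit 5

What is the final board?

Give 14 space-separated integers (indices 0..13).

Answer: 6 4 3 4 4 0 1 6 0 0 0 8 5 2

Derivation:
Move 1: P2 pit1 -> P1=[4,3,2,4,4,2](0) P2=[5,0,5,5,6,3](0)
Move 2: P2 pit2 -> P1=[5,3,2,4,4,2](0) P2=[5,0,0,6,7,4](1)
Move 3: P2 pit3 -> P1=[6,4,3,4,4,2](0) P2=[5,0,0,0,8,5](2)
Move 4: P1 pit5 -> P1=[6,4,3,4,4,0](1) P2=[6,0,0,0,8,5](2)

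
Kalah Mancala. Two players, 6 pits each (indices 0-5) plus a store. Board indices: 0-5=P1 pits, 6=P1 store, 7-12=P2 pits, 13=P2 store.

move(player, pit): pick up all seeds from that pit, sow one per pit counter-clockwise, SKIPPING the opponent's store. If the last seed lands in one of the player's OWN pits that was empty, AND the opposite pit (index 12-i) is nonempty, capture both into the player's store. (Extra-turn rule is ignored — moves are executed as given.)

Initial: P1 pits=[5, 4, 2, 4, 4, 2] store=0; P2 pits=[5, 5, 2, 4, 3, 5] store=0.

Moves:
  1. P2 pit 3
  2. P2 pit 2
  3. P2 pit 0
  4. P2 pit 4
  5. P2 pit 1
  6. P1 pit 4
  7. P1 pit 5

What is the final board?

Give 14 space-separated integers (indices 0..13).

Answer: 8 5 3 5 0 0 2 2 2 2 3 1 9 3

Derivation:
Move 1: P2 pit3 -> P1=[6,4,2,4,4,2](0) P2=[5,5,2,0,4,6](1)
Move 2: P2 pit2 -> P1=[6,4,2,4,4,2](0) P2=[5,5,0,1,5,6](1)
Move 3: P2 pit0 -> P1=[6,4,2,4,4,2](0) P2=[0,6,1,2,6,7](1)
Move 4: P2 pit4 -> P1=[7,5,3,5,4,2](0) P2=[0,6,1,2,0,8](2)
Move 5: P2 pit1 -> P1=[8,5,3,5,4,2](0) P2=[0,0,2,3,1,9](3)
Move 6: P1 pit4 -> P1=[8,5,3,5,0,3](1) P2=[1,1,2,3,1,9](3)
Move 7: P1 pit5 -> P1=[8,5,3,5,0,0](2) P2=[2,2,2,3,1,9](3)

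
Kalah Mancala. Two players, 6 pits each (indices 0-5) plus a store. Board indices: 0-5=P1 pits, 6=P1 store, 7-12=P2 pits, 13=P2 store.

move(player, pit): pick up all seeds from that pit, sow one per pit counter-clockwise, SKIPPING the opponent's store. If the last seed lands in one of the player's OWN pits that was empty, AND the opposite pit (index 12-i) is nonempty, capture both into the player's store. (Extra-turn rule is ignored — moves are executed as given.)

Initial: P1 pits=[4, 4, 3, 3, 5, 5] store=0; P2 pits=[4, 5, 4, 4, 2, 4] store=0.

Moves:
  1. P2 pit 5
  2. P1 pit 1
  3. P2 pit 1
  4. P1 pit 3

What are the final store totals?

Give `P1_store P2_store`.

Answer: 2 2

Derivation:
Move 1: P2 pit5 -> P1=[5,5,4,3,5,5](0) P2=[4,5,4,4,2,0](1)
Move 2: P1 pit1 -> P1=[5,0,5,4,6,6](1) P2=[4,5,4,4,2,0](1)
Move 3: P2 pit1 -> P1=[5,0,5,4,6,6](1) P2=[4,0,5,5,3,1](2)
Move 4: P1 pit3 -> P1=[5,0,5,0,7,7](2) P2=[5,0,5,5,3,1](2)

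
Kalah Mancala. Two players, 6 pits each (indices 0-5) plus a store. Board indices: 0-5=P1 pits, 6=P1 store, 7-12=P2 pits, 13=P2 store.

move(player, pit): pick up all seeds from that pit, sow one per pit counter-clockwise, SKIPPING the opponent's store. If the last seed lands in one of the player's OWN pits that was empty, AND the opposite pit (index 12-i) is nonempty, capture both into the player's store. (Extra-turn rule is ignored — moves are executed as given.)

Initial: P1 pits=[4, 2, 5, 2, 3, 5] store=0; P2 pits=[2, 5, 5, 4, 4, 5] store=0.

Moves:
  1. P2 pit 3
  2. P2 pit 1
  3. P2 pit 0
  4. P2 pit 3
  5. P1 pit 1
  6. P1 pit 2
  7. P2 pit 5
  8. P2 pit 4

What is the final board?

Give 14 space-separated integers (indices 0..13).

Move 1: P2 pit3 -> P1=[5,2,5,2,3,5](0) P2=[2,5,5,0,5,6](1)
Move 2: P2 pit1 -> P1=[5,2,5,2,3,5](0) P2=[2,0,6,1,6,7](2)
Move 3: P2 pit0 -> P1=[5,2,5,2,3,5](0) P2=[0,1,7,1,6,7](2)
Move 4: P2 pit3 -> P1=[5,2,5,2,3,5](0) P2=[0,1,7,0,7,7](2)
Move 5: P1 pit1 -> P1=[5,0,6,3,3,5](0) P2=[0,1,7,0,7,7](2)
Move 6: P1 pit2 -> P1=[5,0,0,4,4,6](1) P2=[1,2,7,0,7,7](2)
Move 7: P2 pit5 -> P1=[6,1,1,5,5,7](1) P2=[1,2,7,0,7,0](3)
Move 8: P2 pit4 -> P1=[7,2,2,6,6,7](1) P2=[1,2,7,0,0,1](4)

Answer: 7 2 2 6 6 7 1 1 2 7 0 0 1 4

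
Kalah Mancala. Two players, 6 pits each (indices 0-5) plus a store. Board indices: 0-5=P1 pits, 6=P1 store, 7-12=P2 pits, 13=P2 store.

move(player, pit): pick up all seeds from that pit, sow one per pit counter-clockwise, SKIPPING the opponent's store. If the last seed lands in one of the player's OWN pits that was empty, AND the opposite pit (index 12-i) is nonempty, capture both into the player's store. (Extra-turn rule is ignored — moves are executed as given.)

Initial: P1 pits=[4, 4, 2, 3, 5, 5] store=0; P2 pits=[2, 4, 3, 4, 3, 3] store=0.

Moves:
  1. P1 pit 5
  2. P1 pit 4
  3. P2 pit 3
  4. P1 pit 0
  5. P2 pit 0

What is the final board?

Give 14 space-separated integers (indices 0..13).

Answer: 0 6 3 4 1 2 2 0 7 6 1 5 4 1

Derivation:
Move 1: P1 pit5 -> P1=[4,4,2,3,5,0](1) P2=[3,5,4,5,3,3](0)
Move 2: P1 pit4 -> P1=[4,4,2,3,0,1](2) P2=[4,6,5,5,3,3](0)
Move 3: P2 pit3 -> P1=[5,5,2,3,0,1](2) P2=[4,6,5,0,4,4](1)
Move 4: P1 pit0 -> P1=[0,6,3,4,1,2](2) P2=[4,6,5,0,4,4](1)
Move 5: P2 pit0 -> P1=[0,6,3,4,1,2](2) P2=[0,7,6,1,5,4](1)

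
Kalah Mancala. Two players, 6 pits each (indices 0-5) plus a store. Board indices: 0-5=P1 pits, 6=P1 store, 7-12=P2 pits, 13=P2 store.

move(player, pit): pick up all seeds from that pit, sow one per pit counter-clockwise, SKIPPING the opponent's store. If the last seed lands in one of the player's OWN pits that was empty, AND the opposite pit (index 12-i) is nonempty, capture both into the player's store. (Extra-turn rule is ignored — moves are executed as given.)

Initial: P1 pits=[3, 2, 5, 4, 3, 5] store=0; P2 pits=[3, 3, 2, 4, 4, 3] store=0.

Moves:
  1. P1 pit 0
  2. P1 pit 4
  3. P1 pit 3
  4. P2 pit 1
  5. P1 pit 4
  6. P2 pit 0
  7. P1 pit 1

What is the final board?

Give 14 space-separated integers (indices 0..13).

Answer: 0 0 7 1 0 8 4 0 0 4 6 6 5 0

Derivation:
Move 1: P1 pit0 -> P1=[0,3,6,5,3,5](0) P2=[3,3,2,4,4,3](0)
Move 2: P1 pit4 -> P1=[0,3,6,5,0,6](1) P2=[4,3,2,4,4,3](0)
Move 3: P1 pit3 -> P1=[0,3,6,0,1,7](2) P2=[5,4,2,4,4,3](0)
Move 4: P2 pit1 -> P1=[0,3,6,0,1,7](2) P2=[5,0,3,5,5,4](0)
Move 5: P1 pit4 -> P1=[0,3,6,0,0,8](2) P2=[5,0,3,5,5,4](0)
Move 6: P2 pit0 -> P1=[0,3,6,0,0,8](2) P2=[0,1,4,6,6,5](0)
Move 7: P1 pit1 -> P1=[0,0,7,1,0,8](4) P2=[0,0,4,6,6,5](0)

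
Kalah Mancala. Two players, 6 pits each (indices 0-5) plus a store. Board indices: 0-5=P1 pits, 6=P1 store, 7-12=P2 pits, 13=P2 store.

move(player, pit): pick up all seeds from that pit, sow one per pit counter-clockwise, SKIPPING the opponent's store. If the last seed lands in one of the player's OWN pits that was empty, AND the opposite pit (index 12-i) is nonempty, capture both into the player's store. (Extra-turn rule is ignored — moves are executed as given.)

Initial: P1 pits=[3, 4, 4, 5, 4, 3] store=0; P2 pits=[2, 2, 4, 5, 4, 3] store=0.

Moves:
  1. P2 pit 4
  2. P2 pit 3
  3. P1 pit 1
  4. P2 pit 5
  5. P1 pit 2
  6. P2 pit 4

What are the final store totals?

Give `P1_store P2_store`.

Move 1: P2 pit4 -> P1=[4,5,4,5,4,3](0) P2=[2,2,4,5,0,4](1)
Move 2: P2 pit3 -> P1=[5,6,4,5,4,3](0) P2=[2,2,4,0,1,5](2)
Move 3: P1 pit1 -> P1=[5,0,5,6,5,4](1) P2=[3,2,4,0,1,5](2)
Move 4: P2 pit5 -> P1=[6,1,6,7,5,4](1) P2=[3,2,4,0,1,0](3)
Move 5: P1 pit2 -> P1=[6,1,0,8,6,5](2) P2=[4,3,4,0,1,0](3)
Move 6: P2 pit4 -> P1=[0,1,0,8,6,5](2) P2=[4,3,4,0,0,0](10)

Answer: 2 10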